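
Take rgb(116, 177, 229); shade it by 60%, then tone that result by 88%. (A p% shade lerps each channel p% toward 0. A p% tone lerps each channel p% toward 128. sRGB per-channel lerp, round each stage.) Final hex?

Per channel, c → c + 0.6(0 − c):
  R: 116 + 0.6×(0−116) = 116 − 69.6 = 46.4 → 46
  G: 177 − 106.2 = 70.8 → 71
  B: 229 − 137.4 = 91.6 → 92
After the shade: rgb(46, 71, 92) = #2e475c.
An 88% tone moves each channel 88% toward 128:
  R: 46 + 72.16 = 118.16 → 118
  G: 71 + 0.88×(128−71) = 71 + 50.16 = 121.16 → 121
  B: 92 + 31.68 = 123.68 → 124
rgb(118, 121, 124) = #76797c.

#76797c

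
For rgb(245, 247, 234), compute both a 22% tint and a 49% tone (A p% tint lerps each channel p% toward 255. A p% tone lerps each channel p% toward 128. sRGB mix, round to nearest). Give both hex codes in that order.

#f7f9ef, #bcbdb6

22% tint:
  R: 245 + 2.2 = 247.2 → 247
  G: 247 + 0.22×(255−247) = 247 + 1.76 = 248.76 → 249
  B: 234 + 4.62 = 238.62 → 239
  → #f7f9ef
49% tone:
  R: 245 + 0.49×(128−245) = 245 − 57.33 = 187.67 → 188
  G: 247 − 58.31 = 188.69 → 189
  B: 234 + 0.49×(128−234) = 234 − 51.94 = 182.06 → 182
  → #bcbdb6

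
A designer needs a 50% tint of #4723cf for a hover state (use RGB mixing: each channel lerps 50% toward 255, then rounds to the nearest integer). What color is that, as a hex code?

#a391e7

#4723cf is rgb(71, 35, 207).
Per channel, c → c + 0.5(255 − c):
  R: 71 + 0.5×(255−71) = 71 + 92 = 163 → 163
  G: 35 + 0.5×(255−35) = 35 + 110 = 145 → 145
  B: 207 + 0.5×(255−207) = 207 + 24 = 231 → 231
rgb(163, 145, 231) = #a391e7.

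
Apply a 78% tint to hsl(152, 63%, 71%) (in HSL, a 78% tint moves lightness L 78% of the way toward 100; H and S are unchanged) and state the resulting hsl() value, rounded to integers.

L moves 78% from 71 toward 100: 71 + 22.62 = 93.62 → 94.
H and S are unchanged.

hsl(152, 63%, 94%)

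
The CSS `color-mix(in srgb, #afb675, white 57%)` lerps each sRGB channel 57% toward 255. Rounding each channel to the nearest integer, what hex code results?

#afb675 is rgb(175, 182, 117).
Lerp each channel 57% toward 255:
  R: 175 + 45.6 = 220.6 → 221
  G: 182 + 0.57×(255−182) = 182 + 41.61 = 223.61 → 224
  B: 117 + 0.57×(255−117) = 117 + 78.66 = 195.66 → 196
rgb(221, 224, 196) = #dde0c4.

#dde0c4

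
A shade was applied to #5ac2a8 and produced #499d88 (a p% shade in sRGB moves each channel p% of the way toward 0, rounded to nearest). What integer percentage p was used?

19%

#5ac2a8 is rgb(90, 194, 168); #499d88 is rgb(73, 157, 136).
On the G channel (widest range): 157 ≈ 194 + (p/100)(0 − 194), so p ≈ 100×(157 − 194)/(0 − 194) = -3700/-194 = 19.07.
p = 19 reproduces all three channels after rounding.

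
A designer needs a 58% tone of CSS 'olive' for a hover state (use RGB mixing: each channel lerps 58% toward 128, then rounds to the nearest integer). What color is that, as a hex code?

#80804A

CSS olive is rgb(128, 128, 0).
Lerp each channel 58% toward 128:
  R: 128 + 0 = 128 → 128
  G: 128 + 0.58×(128−128) = 128 + 0 = 128 → 128
  B: 0 + 74.24 = 74.24 → 74
rgb(128, 128, 74) = #80804A.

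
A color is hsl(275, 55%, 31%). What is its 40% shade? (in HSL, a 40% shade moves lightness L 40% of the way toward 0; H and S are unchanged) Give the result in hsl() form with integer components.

L moves 40% from 31 toward 0: 31 − 12.4 = 18.6 → 19.
H and S are unchanged.

hsl(275, 55%, 19%)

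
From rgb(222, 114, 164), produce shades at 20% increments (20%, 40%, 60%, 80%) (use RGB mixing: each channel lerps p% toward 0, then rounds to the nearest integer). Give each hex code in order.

#B25B83, #854462, #592E42, #2C1721

20%: (222 − 44.4 = 177.6→178, 114 − 22.8 = 91.2→91, 164 − 32.8 = 131.2→131) → #B25B83
40%: (222 − 88.8 = 133.2→133, 114 − 45.6 = 68.4→68, 164 − 65.6 = 98.4→98) → #854462
60%: (222 − 133.2 = 88.8→89, 114 − 68.4 = 45.6→46, 164 − 98.4 = 65.6→66) → #592E42
80%: (222 − 177.6 = 44.4→44, 114 − 91.2 = 22.8→23, 164 − 131.2 = 32.8→33) → #2C1721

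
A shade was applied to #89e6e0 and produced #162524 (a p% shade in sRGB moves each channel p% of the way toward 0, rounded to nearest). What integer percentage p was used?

#89e6e0 is rgb(137, 230, 224); #162524 is rgb(22, 37, 36).
On the G channel (widest range): 37 ≈ 230 + (p/100)(0 − 230), so p ≈ 100×(37 − 230)/(0 − 230) = -19300/-230 = 83.91.
p = 84 reproduces all three channels after rounding.

84%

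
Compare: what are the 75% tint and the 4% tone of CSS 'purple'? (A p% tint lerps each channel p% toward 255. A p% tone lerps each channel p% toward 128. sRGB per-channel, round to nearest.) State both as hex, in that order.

#dfbfdf, #800580

CSS purple is rgb(128, 0, 128).
75% tint:
  R: 128 + 0.75×(255−128) = 128 + 95.25 = 223.25 → 223
  G: 0 + 191.25 = 191.25 → 191
  B: 128 + 0.75×(255−128) = 128 + 95.25 = 223.25 → 223
  → #dfbfdf
4% tone:
  R: 128 + 0 = 128 → 128
  G: 0 + 0.04×(128−0) = 0 + 5.12 = 5.12 → 5
  B: 128 + 0.04×(128−128) = 128 + 0 = 128 → 128
  → #800580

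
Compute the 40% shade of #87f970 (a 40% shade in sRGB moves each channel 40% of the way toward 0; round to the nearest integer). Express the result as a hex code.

#519543

#87f970 is rgb(135, 249, 112).
A 40% shade moves each channel 40% toward 0:
  R: 135 + 0.4×(0−135) = 135 − 54 = 81 → 81
  G: 249 + 0.4×(0−249) = 249 − 99.6 = 149.4 → 149
  B: 112 + 0.4×(0−112) = 112 − 44.8 = 67.2 → 67
rgb(81, 149, 67) = #519543.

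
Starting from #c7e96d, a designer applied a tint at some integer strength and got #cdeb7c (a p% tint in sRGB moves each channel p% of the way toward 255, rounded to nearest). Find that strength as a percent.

10%

#c7e96d is rgb(199, 233, 109); #cdeb7c is rgb(205, 235, 124).
On the B channel (widest range): 124 ≈ 109 + (p/100)(255 − 109), so p ≈ 100×(124 − 109)/(255 − 109) = 1500/146 = 10.27.
p = 10 reproduces all three channels after rounding.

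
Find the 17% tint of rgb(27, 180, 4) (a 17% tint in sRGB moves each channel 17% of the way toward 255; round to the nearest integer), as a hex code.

A 17% tint moves each channel 17% toward 255:
  R: 27 + 38.76 = 65.76 → 66
  G: 180 + 12.75 = 192.75 → 193
  B: 4 + 0.17×(255−4) = 4 + 42.67 = 46.67 → 47
rgb(66, 193, 47) = #42C12F.

#42C12F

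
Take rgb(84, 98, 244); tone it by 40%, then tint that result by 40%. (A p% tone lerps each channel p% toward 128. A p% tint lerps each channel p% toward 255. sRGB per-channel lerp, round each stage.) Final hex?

#a3a8dd

Per channel, c → c + 0.4(128 − c):
  R: 84 + 17.6 = 101.6 → 102
  G: 98 + 0.4×(128−98) = 98 + 12 = 110 → 110
  B: 244 + 0.4×(128−244) = 244 − 46.4 = 197.6 → 198
After the tone: rgb(102, 110, 198) = #666ec6.
Lerp each channel 40% toward 255:
  R: 102 + 61.2 = 163.2 → 163
  G: 110 + 0.4×(255−110) = 110 + 58 = 168 → 168
  B: 198 + 0.4×(255−198) = 198 + 22.8 = 220.8 → 221
rgb(163, 168, 221) = #a3a8dd.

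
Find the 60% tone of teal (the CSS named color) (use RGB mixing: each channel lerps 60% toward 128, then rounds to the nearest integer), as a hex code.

CSS teal is rgb(0, 128, 128).
Lerp each channel 60% toward 128:
  R: 0 + 0.6×(128−0) = 0 + 76.8 = 76.8 → 77
  G: 128 + 0 = 128 → 128
  B: 128 + 0 = 128 → 128
rgb(77, 128, 128) = #4D8080.

#4D8080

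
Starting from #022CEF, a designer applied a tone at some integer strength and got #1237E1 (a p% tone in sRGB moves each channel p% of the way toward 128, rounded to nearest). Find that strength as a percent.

13%

#022CEF is rgb(2, 44, 239); #1237E1 is rgb(18, 55, 225).
On the R channel (widest range): 18 ≈ 2 + (p/100)(128 − 2), so p ≈ 100×(18 − 2)/(128 − 2) = 1600/126 = 12.70.
p = 13 reproduces all three channels after rounding.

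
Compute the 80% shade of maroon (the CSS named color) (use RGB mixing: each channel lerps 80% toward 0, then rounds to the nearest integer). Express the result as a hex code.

#1a0000

CSS maroon is rgb(128, 0, 0).
Lerp each channel 80% toward 0:
  R: 128 + 0.8×(0−128) = 128 − 102.4 = 25.6 → 26
  G: 0 + 0 = 0 → 0
  B: 0 + 0 = 0 → 0
rgb(26, 0, 0) = #1a0000.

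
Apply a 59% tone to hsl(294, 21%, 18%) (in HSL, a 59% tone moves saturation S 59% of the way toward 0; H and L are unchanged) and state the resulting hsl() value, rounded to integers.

S moves 59% from 21 toward 0: 21 − 12.39 = 8.61 → 9.
H and L are unchanged.

hsl(294, 9%, 18%)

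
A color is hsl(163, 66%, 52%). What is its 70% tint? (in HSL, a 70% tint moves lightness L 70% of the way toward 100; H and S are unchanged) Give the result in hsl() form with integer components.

hsl(163, 66%, 86%)

L moves 70% from 52 toward 100: 52 + 33.6 = 85.6 → 86.
H and S are unchanged.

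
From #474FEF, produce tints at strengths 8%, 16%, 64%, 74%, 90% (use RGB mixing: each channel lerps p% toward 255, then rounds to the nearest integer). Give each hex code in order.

#474FEF is rgb(71, 79, 239).
8%: (71 + 14.72 = 85.72→86, 79 + 14.08 = 93.08→93, 239 + 1.28 = 240.28→240) → #565DF0
16%: (71 + 29.44 = 100.44→100, 79 + 28.16 = 107.16→107, 239 + 2.56 = 241.56→242) → #646BF2
64%: (71 + 117.76 = 188.76→189, 79 + 112.64 = 191.64→192, 239 + 10.24 = 249.24→249) → #BDC0F9
74%: (71 + 136.16 = 207.16→207, 79 + 130.24 = 209.24→209, 239 + 11.84 = 250.84→251) → #CFD1FB
90%: (71 + 165.6 = 236.6→237, 79 + 158.4 = 237.4→237, 239 + 14.4 = 253.4→253) → #EDEDFD

#565DF0, #646BF2, #BDC0F9, #CFD1FB, #EDEDFD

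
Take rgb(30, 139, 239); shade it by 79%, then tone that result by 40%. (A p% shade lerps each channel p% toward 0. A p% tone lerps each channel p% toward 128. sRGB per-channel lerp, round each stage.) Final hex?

Lerp each channel 79% toward 0:
  R: 30 − 23.7 = 6.3 → 6
  G: 139 + 0.79×(0−139) = 139 − 109.81 = 29.19 → 29
  B: 239 + 0.79×(0−239) = 239 − 188.81 = 50.19 → 50
After the shade: rgb(6, 29, 50) = #061d32.
A 40% tone moves each channel 40% toward 128:
  R: 6 + 0.4×(128−6) = 6 + 48.8 = 54.8 → 55
  G: 29 + 0.4×(128−29) = 29 + 39.6 = 68.6 → 69
  B: 50 + 0.4×(128−50) = 50 + 31.2 = 81.2 → 81
rgb(55, 69, 81) = #374551.

#374551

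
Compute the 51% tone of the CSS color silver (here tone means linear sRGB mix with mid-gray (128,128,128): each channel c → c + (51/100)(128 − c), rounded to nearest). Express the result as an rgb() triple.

rgb(159, 159, 159)

CSS silver is rgb(192, 192, 192).
A 51% tone moves each channel 51% toward 128:
  R: 192 − 32.64 = 159.36 → 159
  G: 192 − 32.64 = 159.36 → 159
  B: 192 + 0.51×(128−192) = 192 − 32.64 = 159.36 → 159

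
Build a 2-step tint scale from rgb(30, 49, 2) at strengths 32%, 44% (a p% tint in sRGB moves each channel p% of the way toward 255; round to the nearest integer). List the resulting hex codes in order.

#667353, #818C71

32%: (30 + 72 = 102→102, 49 + 65.92 = 114.92→115, 2 + 80.96 = 82.96→83) → #667353
44%: (30 + 99 = 129→129, 49 + 90.64 = 139.64→140, 2 + 111.32 = 113.32→113) → #818C71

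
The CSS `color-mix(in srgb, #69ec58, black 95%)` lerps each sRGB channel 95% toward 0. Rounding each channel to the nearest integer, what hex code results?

#69ec58 is rgb(105, 236, 88).
A 95% shade moves each channel 95% toward 0:
  R: 105 + 0.95×(0−105) = 105 − 99.75 = 5.25 → 5
  G: 236 − 224.2 = 11.8 → 12
  B: 88 − 83.6 = 4.4 → 4
rgb(5, 12, 4) = #050c04.

#050c04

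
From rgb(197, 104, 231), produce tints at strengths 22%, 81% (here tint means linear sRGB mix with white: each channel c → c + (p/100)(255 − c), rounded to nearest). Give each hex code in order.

22%: (197 + 12.76 = 209.76→210, 104 + 33.22 = 137.22→137, 231 + 5.28 = 236.28→236) → #D289EC
81%: (197 + 46.98 = 243.98→244, 104 + 122.31 = 226.31→226, 231 + 19.44 = 250.44→250) → #F4E2FA

#D289EC, #F4E2FA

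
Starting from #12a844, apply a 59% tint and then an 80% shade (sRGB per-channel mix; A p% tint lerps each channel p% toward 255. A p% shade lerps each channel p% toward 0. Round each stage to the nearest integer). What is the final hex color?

#202c24

#12a844 is rgb(18, 168, 68).
Lerp each channel 59% toward 255:
  R: 18 + 0.59×(255−18) = 18 + 139.83 = 157.83 → 158
  G: 168 + 0.59×(255−168) = 168 + 51.33 = 219.33 → 219
  B: 68 + 110.33 = 178.33 → 178
After the tint: rgb(158, 219, 178) = #9edbb2.
An 80% shade moves each channel 80% toward 0:
  R: 158 + 0.8×(0−158) = 158 − 126.4 = 31.6 → 32
  G: 219 + 0.8×(0−219) = 219 − 175.2 = 43.8 → 44
  B: 178 + 0.8×(0−178) = 178 − 142.4 = 35.6 → 36
rgb(32, 44, 36) = #202c24.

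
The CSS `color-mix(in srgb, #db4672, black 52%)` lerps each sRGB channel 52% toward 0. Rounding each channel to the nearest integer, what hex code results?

#db4672 is rgb(219, 70, 114).
Lerp each channel 52% toward 0:
  R: 219 + 0.52×(0−219) = 219 − 113.88 = 105.12 → 105
  G: 70 + 0.52×(0−70) = 70 − 36.4 = 33.6 → 34
  B: 114 + 0.52×(0−114) = 114 − 59.28 = 54.72 → 55
rgb(105, 34, 55) = #692237.

#692237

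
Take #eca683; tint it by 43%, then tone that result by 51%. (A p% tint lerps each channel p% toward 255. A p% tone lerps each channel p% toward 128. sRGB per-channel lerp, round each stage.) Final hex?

#b9a59b

#eca683 is rgb(236, 166, 131).
A 43% tint moves each channel 43% toward 255:
  R: 236 + 0.43×(255−236) = 236 + 8.17 = 244.17 → 244
  G: 166 + 0.43×(255−166) = 166 + 38.27 = 204.27 → 204
  B: 131 + 0.43×(255−131) = 131 + 53.32 = 184.32 → 184
After the tint: rgb(244, 204, 184) = #f4ccb8.
Per channel, c → c + 0.51(128 − c):
  R: 244 + 0.51×(128−244) = 244 − 59.16 = 184.84 → 185
  G: 204 − 38.76 = 165.24 → 165
  B: 184 + 0.51×(128−184) = 184 − 28.56 = 155.44 → 155
rgb(185, 165, 155) = #b9a59b.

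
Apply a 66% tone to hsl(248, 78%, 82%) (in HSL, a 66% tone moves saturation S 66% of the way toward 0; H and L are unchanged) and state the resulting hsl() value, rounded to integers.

S moves 66% from 78 toward 0: 78 − 51.48 = 26.52 → 27.
H and L are unchanged.

hsl(248, 27%, 82%)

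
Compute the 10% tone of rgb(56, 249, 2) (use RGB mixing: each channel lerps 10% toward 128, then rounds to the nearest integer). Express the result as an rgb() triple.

Per channel, c → c + 0.1(128 − c):
  R: 56 + 7.2 = 63.2 → 63
  G: 249 + 0.1×(128−249) = 249 − 12.1 = 236.9 → 237
  B: 2 + 12.6 = 14.6 → 15

rgb(63, 237, 15)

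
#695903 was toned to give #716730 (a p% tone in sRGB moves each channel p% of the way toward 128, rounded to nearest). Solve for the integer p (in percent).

36%

#695903 is rgb(105, 89, 3); #716730 is rgb(113, 103, 48).
On the B channel (widest range): 48 ≈ 3 + (p/100)(128 − 3), so p ≈ 100×(48 − 3)/(128 − 3) = 4500/125 = 36.00.
p = 36 reproduces all three channels after rounding.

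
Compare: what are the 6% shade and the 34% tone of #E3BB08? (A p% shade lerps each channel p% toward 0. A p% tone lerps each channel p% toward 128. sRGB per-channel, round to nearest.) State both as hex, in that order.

#D5B008, #C1A731

#E3BB08 is rgb(227, 187, 8).
6% shade:
  R: 227 + 0.06×(0−227) = 227 − 13.62 = 213.38 → 213
  G: 187 + 0.06×(0−187) = 187 − 11.22 = 175.78 → 176
  B: 8 + 0.06×(0−8) = 8 − 0.48 = 7.52 → 8
  → #D5B008
34% tone:
  R: 227 + 0.34×(128−227) = 227 − 33.66 = 193.34 → 193
  G: 187 − 20.06 = 166.94 → 167
  B: 8 + 0.34×(128−8) = 8 + 40.8 = 48.8 → 49
  → #C1A731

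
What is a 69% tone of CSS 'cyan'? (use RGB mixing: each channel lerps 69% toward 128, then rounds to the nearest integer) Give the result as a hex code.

#58A7A7

CSS cyan is rgb(0, 255, 255).
A 69% tone moves each channel 69% toward 128:
  R: 0 + 88.32 = 88.32 → 88
  G: 255 + 0.69×(128−255) = 255 − 87.63 = 167.37 → 167
  B: 255 + 0.69×(128−255) = 255 − 87.63 = 167.37 → 167
rgb(88, 167, 167) = #58A7A7.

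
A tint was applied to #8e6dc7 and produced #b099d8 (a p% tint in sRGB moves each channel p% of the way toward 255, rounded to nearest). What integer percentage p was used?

#8e6dc7 is rgb(142, 109, 199); #b099d8 is rgb(176, 153, 216).
On the G channel (widest range): 153 ≈ 109 + (p/100)(255 − 109), so p ≈ 100×(153 − 109)/(255 − 109) = 4400/146 = 30.14.
p = 30 reproduces all three channels after rounding.

30%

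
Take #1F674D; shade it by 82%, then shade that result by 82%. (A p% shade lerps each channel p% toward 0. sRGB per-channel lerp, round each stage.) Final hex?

#010303

#1F674D is rgb(31, 103, 77).
Lerp each channel 82% toward 0:
  R: 31 + 0.82×(0−31) = 31 − 25.42 = 5.58 → 6
  G: 103 − 84.46 = 18.54 → 19
  B: 77 + 0.82×(0−77) = 77 − 63.14 = 13.86 → 14
After the shade: rgb(6, 19, 14) = #06130E.
An 82% shade moves each channel 82% toward 0:
  R: 6 − 4.92 = 1.08 → 1
  G: 19 + 0.82×(0−19) = 19 − 15.58 = 3.42 → 3
  B: 14 + 0.82×(0−14) = 14 − 11.48 = 2.52 → 3
rgb(1, 3, 3) = #010303.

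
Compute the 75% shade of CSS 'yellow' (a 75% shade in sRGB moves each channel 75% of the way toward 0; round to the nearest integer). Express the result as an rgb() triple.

rgb(64, 64, 0)

CSS yellow is rgb(255, 255, 0).
Lerp each channel 75% toward 0:
  R: 255 − 191.25 = 63.75 → 64
  G: 255 + 0.75×(0−255) = 255 − 191.25 = 63.75 → 64
  B: 0 + 0 = 0 → 0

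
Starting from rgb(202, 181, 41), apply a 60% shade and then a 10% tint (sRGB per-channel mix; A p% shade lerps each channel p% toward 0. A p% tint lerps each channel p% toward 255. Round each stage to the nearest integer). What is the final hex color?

Per channel, c → c + 0.6(0 − c):
  R: 202 − 121.2 = 80.8 → 81
  G: 181 + 0.6×(0−181) = 181 − 108.6 = 72.4 → 72
  B: 41 − 24.6 = 16.4 → 16
After the shade: rgb(81, 72, 16) = #514810.
Lerp each channel 10% toward 255:
  R: 81 + 0.1×(255−81) = 81 + 17.4 = 98.4 → 98
  G: 72 + 0.1×(255−72) = 72 + 18.3 = 90.3 → 90
  B: 16 + 0.1×(255−16) = 16 + 23.9 = 39.9 → 40
rgb(98, 90, 40) = #625A28.

#625A28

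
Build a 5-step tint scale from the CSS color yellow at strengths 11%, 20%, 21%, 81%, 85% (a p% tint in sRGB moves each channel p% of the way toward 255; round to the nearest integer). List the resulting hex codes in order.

CSS yellow is rgb(255, 255, 0).
11%: (255→255, 255→255, 0 + 28.05 = 28.05→28) → #FFFF1C
20%: (255→255, 255→255, 0 + 51 = 51→51) → #FFFF33
21%: (255→255, 255→255, 0 + 53.55 = 53.55→54) → #FFFF36
81%: (255→255, 255→255, 0 + 206.55 = 206.55→207) → #FFFFCF
85%: (255→255, 255→255, 0 + 216.75 = 216.75→217) → #FFFFD9

#FFFF1C, #FFFF33, #FFFF36, #FFFFCF, #FFFFD9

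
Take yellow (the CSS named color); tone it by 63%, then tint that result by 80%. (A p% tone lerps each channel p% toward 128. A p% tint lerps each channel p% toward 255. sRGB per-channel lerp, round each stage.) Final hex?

#efefdc

CSS yellow is rgb(255, 255, 0).
A 63% tone moves each channel 63% toward 128:
  R: 255 − 80.01 = 174.99 → 175
  G: 255 + 0.63×(128−255) = 255 − 80.01 = 174.99 → 175
  B: 0 + 0.63×(128−0) = 0 + 80.64 = 80.64 → 81
After the tone: rgb(175, 175, 81) = #afaf51.
Lerp each channel 80% toward 255:
  R: 175 + 0.8×(255−175) = 175 + 64 = 239 → 239
  G: 175 + 0.8×(255−175) = 175 + 64 = 239 → 239
  B: 81 + 0.8×(255−81) = 81 + 139.2 = 220.2 → 220
rgb(239, 239, 220) = #efefdc.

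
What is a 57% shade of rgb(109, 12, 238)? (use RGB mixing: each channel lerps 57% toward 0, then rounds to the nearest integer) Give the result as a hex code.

#2F0566

Lerp each channel 57% toward 0:
  R: 109 + 0.57×(0−109) = 109 − 62.13 = 46.87 → 47
  G: 12 + 0.57×(0−12) = 12 − 6.84 = 5.16 → 5
  B: 238 + 0.57×(0−238) = 238 − 135.66 = 102.34 → 102
rgb(47, 5, 102) = #2F0566.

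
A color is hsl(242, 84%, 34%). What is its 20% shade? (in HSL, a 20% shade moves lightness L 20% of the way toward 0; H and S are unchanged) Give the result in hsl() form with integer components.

L moves 20% from 34 toward 0: 34 − 6.8 = 27.2 → 27.
H and S are unchanged.

hsl(242, 84%, 27%)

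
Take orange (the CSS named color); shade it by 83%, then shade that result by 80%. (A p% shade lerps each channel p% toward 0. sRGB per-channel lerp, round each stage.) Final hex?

#090600

CSS orange is rgb(255, 165, 0).
An 83% shade moves each channel 83% toward 0:
  R: 255 − 211.65 = 43.35 → 43
  G: 165 + 0.83×(0−165) = 165 − 136.95 = 28.05 → 28
  B: 0 + 0 = 0 → 0
After the shade: rgb(43, 28, 0) = #2b1c00.
Per channel, c → c + 0.8(0 − c):
  R: 43 − 34.4 = 8.6 → 9
  G: 28 + 0.8×(0−28) = 28 − 22.4 = 5.6 → 6
  B: 0 + 0.8×(0−0) = 0 + 0 = 0 → 0
rgb(9, 6, 0) = #090600.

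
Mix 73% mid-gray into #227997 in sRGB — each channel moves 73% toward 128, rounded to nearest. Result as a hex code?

#677E86

#227997 is rgb(34, 121, 151).
Per channel, c → c + 0.73(128 − c):
  R: 34 + 0.73×(128−34) = 34 + 68.62 = 102.62 → 103
  G: 121 + 0.73×(128−121) = 121 + 5.11 = 126.11 → 126
  B: 151 − 16.79 = 134.21 → 134
rgb(103, 126, 134) = #677E86.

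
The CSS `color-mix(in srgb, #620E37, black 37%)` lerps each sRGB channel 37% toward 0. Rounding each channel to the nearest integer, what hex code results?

#620E37 is rgb(98, 14, 55).
Lerp each channel 37% toward 0:
  R: 98 − 36.26 = 61.74 → 62
  G: 14 + 0.37×(0−14) = 14 − 5.18 = 8.82 → 9
  B: 55 − 20.35 = 34.65 → 35
rgb(62, 9, 35) = #3E0923.

#3E0923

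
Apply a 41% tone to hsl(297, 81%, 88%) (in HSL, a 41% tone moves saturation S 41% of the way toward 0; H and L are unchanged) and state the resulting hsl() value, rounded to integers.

hsl(297, 48%, 88%)

S moves 41% from 81 toward 0: 81 − 33.21 = 47.79 → 48.
H and L are unchanged.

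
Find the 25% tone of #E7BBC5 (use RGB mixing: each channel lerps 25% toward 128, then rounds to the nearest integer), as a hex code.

#CDACB4

#E7BBC5 is rgb(231, 187, 197).
Per channel, c → c + 0.25(128 − c):
  R: 231 + 0.25×(128−231) = 231 − 25.75 = 205.25 → 205
  G: 187 − 14.75 = 172.25 → 172
  B: 197 − 17.25 = 179.75 → 180
rgb(205, 172, 180) = #CDACB4.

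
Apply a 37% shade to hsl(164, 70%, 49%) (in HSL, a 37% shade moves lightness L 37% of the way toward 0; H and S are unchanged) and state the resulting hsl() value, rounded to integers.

hsl(164, 70%, 31%)

L moves 37% from 49 toward 0: 49 − 18.13 = 30.87 → 31.
H and S are unchanged.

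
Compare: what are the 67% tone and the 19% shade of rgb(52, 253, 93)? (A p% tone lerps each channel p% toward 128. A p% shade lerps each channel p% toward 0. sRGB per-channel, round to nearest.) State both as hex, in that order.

#67A974, #2ACD4B

67% tone:
  R: 52 + 0.67×(128−52) = 52 + 50.92 = 102.92 → 103
  G: 253 − 83.75 = 169.25 → 169
  B: 93 + 23.45 = 116.45 → 116
  → #67A974
19% shade:
  R: 52 + 0.19×(0−52) = 52 − 9.88 = 42.12 → 42
  G: 253 + 0.19×(0−253) = 253 − 48.07 = 204.93 → 205
  B: 93 + 0.19×(0−93) = 93 − 17.67 = 75.33 → 75
  → #2ACD4B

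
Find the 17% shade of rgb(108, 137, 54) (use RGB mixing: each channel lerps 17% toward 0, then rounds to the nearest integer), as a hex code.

#5A722D

A 17% shade moves each channel 17% toward 0:
  R: 108 − 18.36 = 89.64 → 90
  G: 137 − 23.29 = 113.71 → 114
  B: 54 + 0.17×(0−54) = 54 − 9.18 = 44.82 → 45
rgb(90, 114, 45) = #5A722D.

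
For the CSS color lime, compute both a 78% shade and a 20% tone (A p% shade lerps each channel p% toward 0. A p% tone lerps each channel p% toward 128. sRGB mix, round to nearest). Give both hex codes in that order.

#003800, #1AE61A

CSS lime is rgb(0, 255, 0).
78% shade:
  R: 0 + 0 = 0 → 0
  G: 255 + 0.78×(0−255) = 255 − 198.9 = 56.1 → 56
  B: 0 + 0.78×(0−0) = 0 + 0 = 0 → 0
  → #003800
20% tone:
  R: 0 + 0.2×(128−0) = 0 + 25.6 = 25.6 → 26
  G: 255 − 25.4 = 229.6 → 230
  B: 0 + 0.2×(128−0) = 0 + 25.6 = 25.6 → 26
  → #1AE61A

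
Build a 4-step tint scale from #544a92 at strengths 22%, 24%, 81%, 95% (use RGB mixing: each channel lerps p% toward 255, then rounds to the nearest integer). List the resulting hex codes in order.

#544a92 is rgb(84, 74, 146).
22%: (84 + 37.62 = 121.62→122, 74 + 39.82 = 113.82→114, 146 + 23.98 = 169.98→170) → #7a72aa
24%: (84 + 41.04 = 125.04→125, 74 + 43.44 = 117.44→117, 146 + 26.16 = 172.16→172) → #7d75ac
81%: (84 + 138.51 = 222.51→223, 74 + 146.61 = 220.61→221, 146 + 88.29 = 234.29→234) → #dfddea
95%: (84 + 162.45 = 246.45→246, 74 + 171.95 = 245.95→246, 146 + 103.55 = 249.55→250) → #f6f6fa

#7a72aa, #7d75ac, #dfddea, #f6f6fa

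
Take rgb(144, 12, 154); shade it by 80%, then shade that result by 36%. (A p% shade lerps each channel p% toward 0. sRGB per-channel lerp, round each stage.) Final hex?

#130114

Lerp each channel 80% toward 0:
  R: 144 + 0.8×(0−144) = 144 − 115.2 = 28.8 → 29
  G: 12 − 9.6 = 2.4 → 2
  B: 154 + 0.8×(0−154) = 154 − 123.2 = 30.8 → 31
After the shade: rgb(29, 2, 31) = #1D021F.
Lerp each channel 36% toward 0:
  R: 29 + 0.36×(0−29) = 29 − 10.44 = 18.56 → 19
  G: 2 + 0.36×(0−2) = 2 − 0.72 = 1.28 → 1
  B: 31 + 0.36×(0−31) = 31 − 11.16 = 19.84 → 20
rgb(19, 1, 20) = #130114.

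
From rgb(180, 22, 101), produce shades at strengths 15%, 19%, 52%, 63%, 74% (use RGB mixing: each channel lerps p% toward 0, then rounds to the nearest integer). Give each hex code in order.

#991356, #921252, #560b30, #430825, #2f061a

15%: (180 − 27 = 153→153, 22 − 3.3 = 18.7→19, 101 − 15.15 = 85.85→86) → #991356
19%: (180 − 34.2 = 145.8→146, 22 − 4.18 = 17.82→18, 101 − 19.19 = 81.81→82) → #921252
52%: (180 − 93.6 = 86.4→86, 22 − 11.44 = 10.56→11, 101 − 52.52 = 48.48→48) → #560b30
63%: (180 − 113.4 = 66.6→67, 22 − 13.86 = 8.14→8, 101 − 63.63 = 37.37→37) → #430825
74%: (180 − 133.2 = 46.8→47, 22 − 16.28 = 5.72→6, 101 − 74.74 = 26.26→26) → #2f061a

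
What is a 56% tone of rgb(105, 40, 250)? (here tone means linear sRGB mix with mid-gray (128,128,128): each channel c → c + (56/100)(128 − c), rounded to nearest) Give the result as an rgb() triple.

rgb(118, 89, 182)

Lerp each channel 56% toward 128:
  R: 105 + 0.56×(128−105) = 105 + 12.88 = 117.88 → 118
  G: 40 + 49.28 = 89.28 → 89
  B: 250 + 0.56×(128−250) = 250 − 68.32 = 181.68 → 182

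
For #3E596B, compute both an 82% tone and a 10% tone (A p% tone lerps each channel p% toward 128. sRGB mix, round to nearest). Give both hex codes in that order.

#74797C, #455D6D

#3E596B is rgb(62, 89, 107).
82% tone:
  R: 62 + 54.12 = 116.12 → 116
  G: 89 + 0.82×(128−89) = 89 + 31.98 = 120.98 → 121
  B: 107 + 0.82×(128−107) = 107 + 17.22 = 124.22 → 124
  → #74797C
10% tone:
  R: 62 + 0.1×(128−62) = 62 + 6.6 = 68.6 → 69
  G: 89 + 0.1×(128−89) = 89 + 3.9 = 92.9 → 93
  B: 107 + 0.1×(128−107) = 107 + 2.1 = 109.1 → 109
  → #455D6D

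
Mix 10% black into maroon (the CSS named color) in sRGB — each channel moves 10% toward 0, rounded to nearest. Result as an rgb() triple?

CSS maroon is rgb(128, 0, 0).
A 10% shade moves each channel 10% toward 0:
  R: 128 + 0.1×(0−128) = 128 − 12.8 = 115.2 → 115
  G: 0 + 0.1×(0−0) = 0 + 0 = 0 → 0
  B: 0 + 0 = 0 → 0

rgb(115, 0, 0)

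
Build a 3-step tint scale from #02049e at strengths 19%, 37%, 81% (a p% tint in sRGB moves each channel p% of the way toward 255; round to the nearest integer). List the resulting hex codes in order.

#3234b0, #6061c2, #cfcfed

#02049e is rgb(2, 4, 158).
19%: (2 + 48.07 = 50.07→50, 4 + 47.69 = 51.69→52, 158 + 18.43 = 176.43→176) → #3234b0
37%: (2 + 93.61 = 95.61→96, 4 + 92.87 = 96.87→97, 158 + 35.89 = 193.89→194) → #6061c2
81%: (2 + 204.93 = 206.93→207, 4 + 203.31 = 207.31→207, 158 + 78.57 = 236.57→237) → #cfcfed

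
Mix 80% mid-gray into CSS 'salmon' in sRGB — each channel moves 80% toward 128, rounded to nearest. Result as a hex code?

#98807D

CSS salmon is rgb(250, 128, 114).
Lerp each channel 80% toward 128:
  R: 250 + 0.8×(128−250) = 250 − 97.6 = 152.4 → 152
  G: 128 + 0.8×(128−128) = 128 + 0 = 128 → 128
  B: 114 + 11.2 = 125.2 → 125
rgb(152, 128, 125) = #98807D.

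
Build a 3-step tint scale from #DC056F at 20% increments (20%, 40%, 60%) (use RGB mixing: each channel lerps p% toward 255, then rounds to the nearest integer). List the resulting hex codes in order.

#DC056F is rgb(220, 5, 111).
20%: (220 + 7 = 227→227, 5 + 50 = 55→55, 111 + 28.8 = 139.8→140) → #E3378C
40%: (220 + 14 = 234→234, 5 + 100 = 105→105, 111 + 57.6 = 168.6→169) → #EA69A9
60%: (220 + 21 = 241→241, 5 + 150 = 155→155, 111 + 86.4 = 197.4→197) → #F19BC5

#E3378C, #EA69A9, #F19BC5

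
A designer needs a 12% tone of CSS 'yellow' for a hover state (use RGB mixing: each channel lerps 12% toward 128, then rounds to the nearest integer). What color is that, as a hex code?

CSS yellow is rgb(255, 255, 0).
Per channel, c → c + 0.12(128 − c):
  R: 255 + 0.12×(128−255) = 255 − 15.24 = 239.76 → 240
  G: 255 − 15.24 = 239.76 → 240
  B: 0 + 0.12×(128−0) = 0 + 15.36 = 15.36 → 15
rgb(240, 240, 15) = #F0F00F.

#F0F00F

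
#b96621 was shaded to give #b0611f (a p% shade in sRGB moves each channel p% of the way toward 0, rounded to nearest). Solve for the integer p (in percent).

5%

#b96621 is rgb(185, 102, 33); #b0611f is rgb(176, 97, 31).
On the R channel (widest range): 176 ≈ 185 + (p/100)(0 − 185), so p ≈ 100×(176 − 185)/(0 − 185) = -900/-185 = 4.86.
p = 5 reproduces all three channels after rounding.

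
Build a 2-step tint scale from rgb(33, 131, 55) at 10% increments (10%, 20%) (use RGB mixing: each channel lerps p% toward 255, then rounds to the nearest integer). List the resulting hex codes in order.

#378F4B, #4D9C5F

10%: (33 + 22.2 = 55.2→55, 131 + 12.4 = 143.4→143, 55 + 20 = 75→75) → #378F4B
20%: (33 + 44.4 = 77.4→77, 131 + 24.8 = 155.8→156, 55 + 40 = 95→95) → #4D9C5F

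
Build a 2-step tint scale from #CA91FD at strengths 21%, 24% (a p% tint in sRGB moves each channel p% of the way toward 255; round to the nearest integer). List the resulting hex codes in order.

#D5A8FD, #D7ABFD

#CA91FD is rgb(202, 145, 253).
21%: (202 + 11.13 = 213.13→213, 145 + 23.1 = 168.1→168, 253→253) → #D5A8FD
24%: (202 + 12.72 = 214.72→215, 145 + 26.4 = 171.4→171, 253→253) → #D7ABFD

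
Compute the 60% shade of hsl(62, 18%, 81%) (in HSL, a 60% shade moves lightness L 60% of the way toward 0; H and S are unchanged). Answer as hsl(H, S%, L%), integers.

L moves 60% from 81 toward 0: 81 − 48.6 = 32.4 → 32.
H and S are unchanged.

hsl(62, 18%, 32%)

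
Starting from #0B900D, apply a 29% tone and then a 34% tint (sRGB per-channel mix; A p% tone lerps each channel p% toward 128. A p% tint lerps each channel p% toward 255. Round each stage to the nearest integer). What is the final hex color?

#74B275

#0B900D is rgb(11, 144, 13).
Lerp each channel 29% toward 128:
  R: 11 + 0.29×(128−11) = 11 + 33.93 = 44.93 → 45
  G: 144 − 4.64 = 139.36 → 139
  B: 13 + 33.35 = 46.35 → 46
After the tone: rgb(45, 139, 46) = #2D8B2E.
Per channel, c → c + 0.34(255 − c):
  R: 45 + 71.4 = 116.4 → 116
  G: 139 + 0.34×(255−139) = 139 + 39.44 = 178.44 → 178
  B: 46 + 0.34×(255−46) = 46 + 71.06 = 117.06 → 117
rgb(116, 178, 117) = #74B275.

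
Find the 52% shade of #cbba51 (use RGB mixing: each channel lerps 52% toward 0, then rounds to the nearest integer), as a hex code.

#cbba51 is rgb(203, 186, 81).
A 52% shade moves each channel 52% toward 0:
  R: 203 + 0.52×(0−203) = 203 − 105.56 = 97.44 → 97
  G: 186 − 96.72 = 89.28 → 89
  B: 81 − 42.12 = 38.88 → 39
rgb(97, 89, 39) = #615927.

#615927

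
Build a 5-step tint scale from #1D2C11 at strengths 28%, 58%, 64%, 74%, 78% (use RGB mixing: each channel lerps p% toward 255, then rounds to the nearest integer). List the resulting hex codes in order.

#1D2C11 is rgb(29, 44, 17).
28%: (29 + 63.28 = 92.28→92, 44 + 59.08 = 103.08→103, 17 + 66.64 = 83.64→84) → #5C6754
58%: (29 + 131.08 = 160.08→160, 44 + 122.38 = 166.38→166, 17 + 138.04 = 155.04→155) → #A0A69B
64%: (29 + 144.64 = 173.64→174, 44 + 135.04 = 179.04→179, 17 + 152.32 = 169.32→169) → #AEB3A9
74%: (29 + 167.24 = 196.24→196, 44 + 156.14 = 200.14→200, 17 + 176.12 = 193.12→193) → #C4C8C1
78%: (29 + 176.28 = 205.28→205, 44 + 164.58 = 208.58→209, 17 + 185.64 = 202.64→203) → #CDD1CB

#5C6754, #A0A69B, #AEB3A9, #C4C8C1, #CDD1CB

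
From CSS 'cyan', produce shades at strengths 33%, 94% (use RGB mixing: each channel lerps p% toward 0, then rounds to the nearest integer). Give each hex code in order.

#00abab, #000f0f

CSS cyan is rgb(0, 255, 255).
33%: (0→0, 255 − 84.15 = 170.85→171, 255 − 84.15 = 170.85→171) → #00abab
94%: (0→0, 255 − 239.7 = 15.3→15, 255 − 239.7 = 15.3→15) → #000f0f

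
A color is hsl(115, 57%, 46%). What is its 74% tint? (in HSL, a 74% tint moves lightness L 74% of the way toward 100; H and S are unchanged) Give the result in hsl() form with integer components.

hsl(115, 57%, 86%)

L moves 74% from 46 toward 100: 46 + 39.96 = 85.96 → 86.
H and S are unchanged.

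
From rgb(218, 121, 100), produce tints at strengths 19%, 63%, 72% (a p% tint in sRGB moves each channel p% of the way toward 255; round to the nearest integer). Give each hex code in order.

#E19281, #F1CDC6, #F5D9D4

19%: (218 + 7.03 = 225.03→225, 121 + 25.46 = 146.46→146, 100 + 29.45 = 129.45→129) → #E19281
63%: (218 + 23.31 = 241.31→241, 121 + 84.42 = 205.42→205, 100 + 97.65 = 197.65→198) → #F1CDC6
72%: (218 + 26.64 = 244.64→245, 121 + 96.48 = 217.48→217, 100 + 111.6 = 211.6→212) → #F5D9D4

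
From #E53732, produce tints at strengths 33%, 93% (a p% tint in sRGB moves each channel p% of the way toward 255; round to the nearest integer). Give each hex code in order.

#E53732 is rgb(229, 55, 50).
33%: (229 + 8.58 = 237.58→238, 55 + 66 = 121→121, 50 + 67.65 = 117.65→118) → #EE7976
93%: (229 + 24.18 = 253.18→253, 55 + 186 = 241→241, 50 + 190.65 = 240.65→241) → #FDF1F1

#EE7976, #FDF1F1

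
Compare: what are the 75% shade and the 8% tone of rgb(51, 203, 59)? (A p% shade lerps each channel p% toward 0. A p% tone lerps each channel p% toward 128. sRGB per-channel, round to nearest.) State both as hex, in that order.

#0D330F, #39C541

75% shade:
  R: 51 + 0.75×(0−51) = 51 − 38.25 = 12.75 → 13
  G: 203 − 152.25 = 50.75 → 51
  B: 59 + 0.75×(0−59) = 59 − 44.25 = 14.75 → 15
  → #0D330F
8% tone:
  R: 51 + 0.08×(128−51) = 51 + 6.16 = 57.16 → 57
  G: 203 − 6 = 197 → 197
  B: 59 + 0.08×(128−59) = 59 + 5.52 = 64.52 → 65
  → #39C541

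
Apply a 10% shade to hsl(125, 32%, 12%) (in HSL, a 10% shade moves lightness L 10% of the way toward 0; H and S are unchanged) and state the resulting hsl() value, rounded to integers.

L moves 10% from 12 toward 0: 12 − 1.2 = 10.8 → 11.
H and S are unchanged.

hsl(125, 32%, 11%)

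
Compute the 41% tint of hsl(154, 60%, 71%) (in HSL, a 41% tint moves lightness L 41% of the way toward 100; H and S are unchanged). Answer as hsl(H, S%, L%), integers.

hsl(154, 60%, 83%)

L moves 41% from 71 toward 100: 71 + 11.89 = 82.89 → 83.
H and S are unchanged.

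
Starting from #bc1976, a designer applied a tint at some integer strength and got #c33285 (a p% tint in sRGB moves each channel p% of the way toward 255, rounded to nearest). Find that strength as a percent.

11%

#bc1976 is rgb(188, 25, 118); #c33285 is rgb(195, 50, 133).
On the G channel (widest range): 50 ≈ 25 + (p/100)(255 − 25), so p ≈ 100×(50 − 25)/(255 − 25) = 2500/230 = 10.87.
p = 11 reproduces all three channels after rounding.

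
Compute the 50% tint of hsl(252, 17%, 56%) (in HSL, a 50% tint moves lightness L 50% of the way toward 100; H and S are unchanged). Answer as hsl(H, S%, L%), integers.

hsl(252, 17%, 78%)

L moves 50% from 56 toward 100: 56 + 22 = 78 → 78.
H and S are unchanged.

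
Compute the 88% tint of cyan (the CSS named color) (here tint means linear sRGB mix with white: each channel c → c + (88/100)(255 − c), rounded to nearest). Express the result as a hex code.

CSS cyan is rgb(0, 255, 255).
Per channel, c → c + 0.88(255 − c):
  R: 0 + 0.88×(255−0) = 0 + 224.4 = 224.4 → 224
  G: 255 + 0.88×(255−255) = 255 + 0 = 255 → 255
  B: 255 + 0 = 255 → 255
rgb(224, 255, 255) = #E0FFFF.

#E0FFFF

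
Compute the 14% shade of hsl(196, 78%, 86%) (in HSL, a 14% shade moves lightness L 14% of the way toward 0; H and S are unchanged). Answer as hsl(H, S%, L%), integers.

L moves 14% from 86 toward 0: 86 − 12.04 = 73.96 → 74.
H and S are unchanged.

hsl(196, 78%, 74%)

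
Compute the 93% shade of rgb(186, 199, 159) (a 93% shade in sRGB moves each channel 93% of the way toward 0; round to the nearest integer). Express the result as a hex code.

Lerp each channel 93% toward 0:
  R: 186 − 172.98 = 13.02 → 13
  G: 199 + 0.93×(0−199) = 199 − 185.07 = 13.93 → 14
  B: 159 + 0.93×(0−159) = 159 − 147.87 = 11.13 → 11
rgb(13, 14, 11) = #0D0E0B.

#0D0E0B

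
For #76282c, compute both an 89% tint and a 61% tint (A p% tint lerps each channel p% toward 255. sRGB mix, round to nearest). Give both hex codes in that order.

#76282c is rgb(118, 40, 44).
89% tint:
  R: 118 + 0.89×(255−118) = 118 + 121.93 = 239.93 → 240
  G: 40 + 191.35 = 231.35 → 231
  B: 44 + 187.79 = 231.79 → 232
  → #f0e7e8
61% tint:
  R: 118 + 0.61×(255−118) = 118 + 83.57 = 201.57 → 202
  G: 40 + 131.15 = 171.15 → 171
  B: 44 + 0.61×(255−44) = 44 + 128.71 = 172.71 → 173
  → #caabad

#f0e7e8, #caabad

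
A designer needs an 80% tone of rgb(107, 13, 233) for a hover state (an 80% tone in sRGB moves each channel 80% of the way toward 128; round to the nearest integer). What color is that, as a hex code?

Per channel, c → c + 0.8(128 − c):
  R: 107 + 16.8 = 123.8 → 124
  G: 13 + 0.8×(128−13) = 13 + 92 = 105 → 105
  B: 233 + 0.8×(128−233) = 233 − 84 = 149 → 149
rgb(124, 105, 149) = #7C6995.

#7C6995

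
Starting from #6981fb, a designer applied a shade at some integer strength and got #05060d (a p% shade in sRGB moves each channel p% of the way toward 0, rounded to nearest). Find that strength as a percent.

95%

#6981fb is rgb(105, 129, 251); #05060d is rgb(5, 6, 13).
On the B channel (widest range): 13 ≈ 251 + (p/100)(0 − 251), so p ≈ 100×(13 − 251)/(0 − 251) = -23800/-251 = 94.82.
p = 95 reproduces all three channels after rounding.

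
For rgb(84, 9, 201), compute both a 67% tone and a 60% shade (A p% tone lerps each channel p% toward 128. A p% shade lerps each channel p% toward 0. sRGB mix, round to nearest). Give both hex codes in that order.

67% tone:
  R: 84 + 29.48 = 113.48 → 113
  G: 9 + 79.73 = 88.73 → 89
  B: 201 + 0.67×(128−201) = 201 − 48.91 = 152.09 → 152
  → #715998
60% shade:
  R: 84 + 0.6×(0−84) = 84 − 50.4 = 33.6 → 34
  G: 9 − 5.4 = 3.6 → 4
  B: 201 − 120.6 = 80.4 → 80
  → #220450

#715998, #220450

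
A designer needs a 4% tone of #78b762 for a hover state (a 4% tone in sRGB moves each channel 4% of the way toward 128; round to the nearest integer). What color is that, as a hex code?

#78b563

#78b762 is rgb(120, 183, 98).
Lerp each channel 4% toward 128:
  R: 120 + 0.04×(128−120) = 120 + 0.32 = 120.32 → 120
  G: 183 − 2.2 = 180.8 → 181
  B: 98 + 0.04×(128−98) = 98 + 1.2 = 99.2 → 99
rgb(120, 181, 99) = #78b563.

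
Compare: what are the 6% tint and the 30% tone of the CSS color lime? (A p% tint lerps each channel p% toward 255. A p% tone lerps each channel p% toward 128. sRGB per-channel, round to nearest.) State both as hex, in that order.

#0fff0f, #26d926

CSS lime is rgb(0, 255, 0).
6% tint:
  R: 0 + 15.3 = 15.3 → 15
  G: 255 + 0 = 255 → 255
  B: 0 + 0.06×(255−0) = 0 + 15.3 = 15.3 → 15
  → #0fff0f
30% tone:
  R: 0 + 38.4 = 38.4 → 38
  G: 255 − 38.1 = 216.9 → 217
  B: 0 + 0.3×(128−0) = 0 + 38.4 = 38.4 → 38
  → #26d926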